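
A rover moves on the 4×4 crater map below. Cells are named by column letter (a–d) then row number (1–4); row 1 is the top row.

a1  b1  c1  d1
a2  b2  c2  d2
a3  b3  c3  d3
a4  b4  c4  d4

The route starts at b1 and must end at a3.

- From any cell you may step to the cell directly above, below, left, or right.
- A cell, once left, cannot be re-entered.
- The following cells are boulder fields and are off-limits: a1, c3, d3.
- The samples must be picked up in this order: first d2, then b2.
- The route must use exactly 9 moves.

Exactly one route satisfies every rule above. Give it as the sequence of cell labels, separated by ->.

b1 -> c1 -> d1 -> d2 -> c2 -> b2 -> b3 -> b4 -> a4 -> a3

The waypoints must appear in the order d2, b2, with no cell reused.
Route from b1: 2× right (reaching d1), down to d2, 2× left (reaching b2), 2× down (reaching b4), left to a4, up to a3 — 9 moves in all.
Check: order respected (d2 at step 3, b2 at step 5); 9 moves as required.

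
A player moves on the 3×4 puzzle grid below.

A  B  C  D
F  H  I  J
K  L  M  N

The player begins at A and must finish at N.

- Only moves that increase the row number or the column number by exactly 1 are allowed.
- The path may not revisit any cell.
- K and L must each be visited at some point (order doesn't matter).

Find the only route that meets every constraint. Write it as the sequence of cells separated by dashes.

Moves only go right or down, so the column and row indices never decrease.
Route from A: down 2 to K, right 3 to N — 5 moves in all.
Check: all required cells visited.

A - F - K - L - M - N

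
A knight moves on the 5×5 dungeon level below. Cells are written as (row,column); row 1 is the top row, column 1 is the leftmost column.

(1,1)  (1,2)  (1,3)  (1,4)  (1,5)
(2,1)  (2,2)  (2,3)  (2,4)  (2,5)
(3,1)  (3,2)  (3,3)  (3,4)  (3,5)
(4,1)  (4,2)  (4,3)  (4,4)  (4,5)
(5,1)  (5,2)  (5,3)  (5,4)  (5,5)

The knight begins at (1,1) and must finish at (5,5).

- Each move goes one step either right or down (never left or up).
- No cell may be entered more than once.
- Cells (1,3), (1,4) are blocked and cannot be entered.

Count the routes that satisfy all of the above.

55

A right/down-only route from (1,1) to (5,5) makes exactly 4 down-moves and 4 right-moves in some order.
With no other constraints that would be C(8,4) = 70 routes.
Subtract routes through each blocked cell (inclusion–exclusion for overlaps): − through (1,3): 15 − through (1,4): 5 + through (1,3)&(1,4): 5 → 55.
That gives 55 routes.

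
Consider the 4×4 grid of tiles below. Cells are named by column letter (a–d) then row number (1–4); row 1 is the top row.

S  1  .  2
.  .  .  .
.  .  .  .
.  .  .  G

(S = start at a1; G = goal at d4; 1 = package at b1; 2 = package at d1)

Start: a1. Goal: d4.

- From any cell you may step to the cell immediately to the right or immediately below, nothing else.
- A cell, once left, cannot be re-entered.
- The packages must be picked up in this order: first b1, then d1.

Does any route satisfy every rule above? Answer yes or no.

yes

One route that works: a1 → b1 → c1 → d1 → d2 → d3 → d4.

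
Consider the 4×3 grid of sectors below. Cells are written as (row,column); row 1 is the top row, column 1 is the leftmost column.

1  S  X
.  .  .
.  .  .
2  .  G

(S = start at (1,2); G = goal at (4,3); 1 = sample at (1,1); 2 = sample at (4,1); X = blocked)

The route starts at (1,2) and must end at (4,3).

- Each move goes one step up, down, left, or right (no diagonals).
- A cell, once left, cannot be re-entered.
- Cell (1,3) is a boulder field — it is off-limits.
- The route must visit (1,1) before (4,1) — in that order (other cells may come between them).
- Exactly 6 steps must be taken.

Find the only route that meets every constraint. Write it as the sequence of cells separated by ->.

(1,2) -> (1,1) -> (2,1) -> (3,1) -> (4,1) -> (4,2) -> (4,3)

The waypoints must appear in the order (1,1), (4,1), with no cell reused.
Route from (1,2): left to (1,1), 3× down (reaching (4,1)), 2× right (reaching (4,3)) — 6 moves in all.
Check: order respected (1 at step 1, 2 at step 4); 6 moves as required.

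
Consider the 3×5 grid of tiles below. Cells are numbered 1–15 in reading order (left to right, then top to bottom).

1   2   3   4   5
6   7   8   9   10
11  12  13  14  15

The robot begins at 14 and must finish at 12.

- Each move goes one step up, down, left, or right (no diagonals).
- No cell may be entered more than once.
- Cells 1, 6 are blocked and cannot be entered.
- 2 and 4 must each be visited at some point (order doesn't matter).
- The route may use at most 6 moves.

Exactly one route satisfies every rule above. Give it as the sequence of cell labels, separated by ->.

The 6-move cap with required stops at 2, 4 leaves no slack for detours.
Route from 14: 2× up (reaching 4), 2× left (reaching 2), 2× down (reaching 12) — 6 moves in all.
Check: all required cells visited; 6 ≤ 6 moves.

14 -> 9 -> 4 -> 3 -> 2 -> 7 -> 12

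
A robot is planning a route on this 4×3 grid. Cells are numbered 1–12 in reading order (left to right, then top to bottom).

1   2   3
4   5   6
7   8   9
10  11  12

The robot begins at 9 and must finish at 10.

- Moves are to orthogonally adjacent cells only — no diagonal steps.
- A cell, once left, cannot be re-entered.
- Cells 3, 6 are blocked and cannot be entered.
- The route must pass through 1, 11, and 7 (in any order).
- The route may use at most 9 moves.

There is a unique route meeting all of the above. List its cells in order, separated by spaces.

The 9-move cap with required stops at 1, 11, 7 leaves no slack for detours.
Route from 9: down to 12, left to 11, 3× up (reaching 2), left to 1, 3× down (reaching 10) — 9 moves in all.
Check: all required cells visited; 9 ≤ 9 moves.

9 12 11 8 5 2 1 4 7 10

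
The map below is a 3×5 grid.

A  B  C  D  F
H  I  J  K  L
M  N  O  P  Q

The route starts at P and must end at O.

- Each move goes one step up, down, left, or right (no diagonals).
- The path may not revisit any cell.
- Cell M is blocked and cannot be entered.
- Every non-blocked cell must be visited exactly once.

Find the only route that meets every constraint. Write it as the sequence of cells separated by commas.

P, Q, L, F, D, K, J, C, B, A, H, I, N, O

Need to visit all 14 open cells exactly once, starting at P and ending at O.
Cell F has only two open neighbours (L and D), so the path must pass straight through it: one of those is the cell it's entered from and the other is where it exits.
Route from P: right 1 to Q, up 2 to F, left 1 to D, down 1 to K, left 1 to J, up 1 to C, left 2 to A, down 1 to H, right 1 to I, down 1 to N, right 1 to O — 13 moves in all.
Check: all 14 open cells covered.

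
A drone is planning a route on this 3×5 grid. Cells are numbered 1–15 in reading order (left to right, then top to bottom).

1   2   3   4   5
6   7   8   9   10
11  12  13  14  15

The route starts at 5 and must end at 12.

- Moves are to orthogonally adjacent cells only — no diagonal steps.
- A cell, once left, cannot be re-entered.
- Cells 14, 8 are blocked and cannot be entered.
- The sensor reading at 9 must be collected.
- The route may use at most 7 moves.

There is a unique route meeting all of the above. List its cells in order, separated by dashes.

Any route must reach 9 and still end at 12 within 7 moves, so the order of the required stops is forced.
Route from 5: down to 10, left to 9, up to 4, 2× left (reaching 2), 2× down (reaching 12) — 7 moves in all.
Check: all required cells visited; 7 ≤ 7 moves.

5 - 10 - 9 - 4 - 3 - 2 - 7 - 12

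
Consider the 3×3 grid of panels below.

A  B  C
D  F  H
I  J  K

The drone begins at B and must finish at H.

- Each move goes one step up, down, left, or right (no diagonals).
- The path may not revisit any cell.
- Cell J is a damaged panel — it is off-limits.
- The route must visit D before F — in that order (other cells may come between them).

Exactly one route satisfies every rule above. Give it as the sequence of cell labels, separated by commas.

B, A, D, F, H

The waypoints must appear in the order D, F, with no cell reused.
Route from B: left 1 to A, down 1 to D, right 2 to H — 4 moves in all.
Check: order respected (D at step 2, F at step 3).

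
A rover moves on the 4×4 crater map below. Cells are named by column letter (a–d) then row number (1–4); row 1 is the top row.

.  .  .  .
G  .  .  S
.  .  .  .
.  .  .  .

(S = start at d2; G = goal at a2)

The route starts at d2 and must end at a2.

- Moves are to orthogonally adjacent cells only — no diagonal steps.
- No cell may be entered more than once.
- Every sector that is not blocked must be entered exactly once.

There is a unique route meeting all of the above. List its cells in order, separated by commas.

Need to visit all 16 open cells exactly once, starting at d2 and ending at a2.
Route from d2: up to d1, left to c1, 2× down (reaching c3), right to d3, down to d4, 3× left (reaching a4), up to a3, right to b3, 2× up (reaching b1), left to a1, down to a2 — 15 moves in all.
Check: all 16 open cells covered.

d2, d1, c1, c2, c3, d3, d4, c4, b4, a4, a3, b3, b2, b1, a1, a2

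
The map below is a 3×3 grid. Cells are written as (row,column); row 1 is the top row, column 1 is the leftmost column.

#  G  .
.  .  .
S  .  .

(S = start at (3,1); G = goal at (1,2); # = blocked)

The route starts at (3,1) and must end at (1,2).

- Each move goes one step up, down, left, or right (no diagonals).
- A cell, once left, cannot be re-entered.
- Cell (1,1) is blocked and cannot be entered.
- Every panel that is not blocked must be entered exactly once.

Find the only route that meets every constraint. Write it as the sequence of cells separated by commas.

(3,1), (2,1), (2,2), (3,2), (3,3), (2,3), (1,3), (1,2)

Need to visit all 8 open cells exactly once, starting at (3,1) and ending at (1,2).
Route from (3,1): up 1 to (2,1), right 1 to (2,2), down 1 to (3,2), right 1 to (3,3), up 2 to (1,3), left 1 to (1,2) — 7 moves in all.
Check: all 8 open cells covered.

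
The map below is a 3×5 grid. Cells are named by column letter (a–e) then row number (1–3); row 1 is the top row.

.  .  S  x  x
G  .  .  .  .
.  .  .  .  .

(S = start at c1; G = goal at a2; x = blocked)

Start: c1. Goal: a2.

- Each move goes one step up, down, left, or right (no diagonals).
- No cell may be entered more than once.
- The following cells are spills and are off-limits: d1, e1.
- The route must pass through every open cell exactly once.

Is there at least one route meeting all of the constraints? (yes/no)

no

Colour the cells like a checkerboard: each orthogonal step flips colour, so a Hamiltonian route alternates colours. Here there are 7 cells of one colour and 6 of the other, with start on the opposite colour to the goal — the counts and endpoints can't be arranged into an alternating sequence of length 13, so no Hamiltonian route exists.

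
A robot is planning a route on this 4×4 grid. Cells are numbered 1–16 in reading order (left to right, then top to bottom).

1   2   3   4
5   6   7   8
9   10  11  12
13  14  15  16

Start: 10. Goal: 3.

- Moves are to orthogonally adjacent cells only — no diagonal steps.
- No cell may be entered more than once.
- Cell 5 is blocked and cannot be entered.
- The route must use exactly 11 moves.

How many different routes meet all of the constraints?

4

Need simple routes of exactly 11 moves from 10 to 3 (Manhattan distance 3, so 4 moves are spent on a detour and 4 undoing it).
Enumerating: 10 9 13 14 15 11 12 8 7 6 2 3 | 10 9 13 14 15 16 12 8 7 6 2 3 | 10 9 13 14 15 16 12 11 7 6 2 3 | 10 9 13 14 15 16 12 11 7 8 4 3.
That gives 4 routes.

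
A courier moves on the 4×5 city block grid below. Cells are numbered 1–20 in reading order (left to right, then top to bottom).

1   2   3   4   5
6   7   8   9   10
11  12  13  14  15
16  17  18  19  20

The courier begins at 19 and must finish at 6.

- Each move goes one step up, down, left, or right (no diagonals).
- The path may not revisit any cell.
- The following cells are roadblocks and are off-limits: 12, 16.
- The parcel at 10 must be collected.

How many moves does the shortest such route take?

Any route passes through 10 somewhere between 19 and 6. Summing Manhattan distances along the two legs (19 → 10 → 6) gives a lower bound of 3 + 4 = 7 moves.
A route of 7 moves achieves this: 19 → 14 → 15 → 10 → 9 → 8 → 7 → 6.
Since 7 matches the lower bound, it is optimal.

7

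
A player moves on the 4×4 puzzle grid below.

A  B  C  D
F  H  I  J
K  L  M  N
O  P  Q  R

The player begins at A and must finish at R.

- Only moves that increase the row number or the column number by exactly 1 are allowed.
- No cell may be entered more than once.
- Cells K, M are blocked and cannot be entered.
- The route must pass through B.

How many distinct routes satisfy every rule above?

A right/down-only route from A to R makes exactly 3 down-moves and 3 right-moves in some order.
With no other constraints that would be C(6,3) = 20 routes.
Split at B and multiply the segment counts (each segment already excludes blocked cells): A→B: 1; B→R: 4; product = 4.
That gives 4 routes.

4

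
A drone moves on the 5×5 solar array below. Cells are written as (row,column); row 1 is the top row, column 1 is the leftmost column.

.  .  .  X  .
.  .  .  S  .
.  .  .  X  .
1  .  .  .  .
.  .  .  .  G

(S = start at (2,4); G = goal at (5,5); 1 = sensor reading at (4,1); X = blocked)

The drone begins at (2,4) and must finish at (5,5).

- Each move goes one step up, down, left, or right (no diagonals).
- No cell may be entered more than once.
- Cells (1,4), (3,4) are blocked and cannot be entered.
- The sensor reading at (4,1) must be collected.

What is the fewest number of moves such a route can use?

Any route passes through (4,1) somewhere between (2,4) and (5,5). Summing Manhattan distances along the two legs ((2,4) → (4,1) → (5,5)) gives a lower bound of 5 + 5 = 10 moves.
A route of 10 moves achieves this: (2,4) → (2,3) → (3,3) → (4,3) → (4,2) → (4,1) → (5,1) → (5,2) → (5,3) → (5,4) → (5,5).
Since 10 matches the lower bound, it is optimal.

10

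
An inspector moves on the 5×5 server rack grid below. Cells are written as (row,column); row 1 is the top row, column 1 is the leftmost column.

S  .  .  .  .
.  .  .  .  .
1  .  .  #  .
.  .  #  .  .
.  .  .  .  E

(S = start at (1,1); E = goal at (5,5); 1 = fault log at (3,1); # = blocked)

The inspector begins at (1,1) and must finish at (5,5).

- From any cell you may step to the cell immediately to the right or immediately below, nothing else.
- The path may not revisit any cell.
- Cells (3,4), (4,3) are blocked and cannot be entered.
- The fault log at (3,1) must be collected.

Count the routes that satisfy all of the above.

A right/down-only route from (1,1) to (5,5) makes exactly 4 down-moves and 4 right-moves in some order.
With no other constraints that would be C(8,4) = 70 routes.
Split at (3,1) and multiply the segment counts (each segment already excludes blocked cells): (1,1)→(3,1): 1; (3,1)→(5,5): 3; product = 3.
That gives 3 routes.

3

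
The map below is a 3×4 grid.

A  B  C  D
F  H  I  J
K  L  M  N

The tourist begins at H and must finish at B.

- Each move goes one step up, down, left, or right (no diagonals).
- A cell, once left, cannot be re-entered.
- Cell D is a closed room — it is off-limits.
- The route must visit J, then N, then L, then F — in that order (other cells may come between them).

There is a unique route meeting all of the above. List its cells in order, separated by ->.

The waypoints must appear in the order J, N, L, F, with no cell reused.
Route from H: right 2 to J, down 1 to N, left 3 to K, up 2 to A, right 1 to B — 9 moves in all.
Check: order respected (J at step 2, N at step 3, L at step 5, F at step 7).

H -> I -> J -> N -> M -> L -> K -> F -> A -> B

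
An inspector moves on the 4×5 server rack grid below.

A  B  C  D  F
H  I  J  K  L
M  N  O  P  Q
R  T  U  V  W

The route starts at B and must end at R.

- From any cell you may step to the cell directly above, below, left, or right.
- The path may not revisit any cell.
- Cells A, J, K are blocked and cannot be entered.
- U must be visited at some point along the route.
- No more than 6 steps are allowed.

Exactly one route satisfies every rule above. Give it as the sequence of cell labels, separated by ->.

B -> I -> N -> O -> U -> T -> R

The budget equals the shortest possible length, so every move has to be on a shortest route through the required cells.
Route from B: down 2 to N, right 1 to O, down 1 to U, left 2 to R — 6 moves in all.
Check: all required cells visited; 6 ≤ 6 moves.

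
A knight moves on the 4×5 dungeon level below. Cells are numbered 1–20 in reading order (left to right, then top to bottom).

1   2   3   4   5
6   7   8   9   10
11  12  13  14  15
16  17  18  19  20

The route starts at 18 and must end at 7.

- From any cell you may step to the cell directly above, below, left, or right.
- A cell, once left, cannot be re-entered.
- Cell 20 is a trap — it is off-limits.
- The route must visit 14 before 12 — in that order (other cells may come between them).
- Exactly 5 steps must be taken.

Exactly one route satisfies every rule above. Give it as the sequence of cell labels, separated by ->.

18 -> 19 -> 14 -> 13 -> 12 -> 7

The waypoints must appear in the order 14, 12, with no cell reused.
Route from 18: right to 19, up to 14, 2× left (reaching 12), up to 7 — 5 moves in all.
Check: order respected (14 at step 2, 12 at step 4); 5 moves as required.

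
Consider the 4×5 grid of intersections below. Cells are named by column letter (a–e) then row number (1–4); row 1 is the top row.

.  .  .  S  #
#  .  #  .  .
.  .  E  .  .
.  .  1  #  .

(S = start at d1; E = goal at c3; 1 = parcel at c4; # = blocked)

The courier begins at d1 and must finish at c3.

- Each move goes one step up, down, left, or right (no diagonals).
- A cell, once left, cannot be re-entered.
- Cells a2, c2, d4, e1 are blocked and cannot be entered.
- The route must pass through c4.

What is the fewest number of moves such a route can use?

7

Any route passes through c4 somewhere between d1 and c3. Summing Manhattan distances along the two legs (d1 → c4 → c3) gives a lower bound of 4 + 1 = 5 moves.
The shortest route satisfying every rule uses 7 moves: d1 → c1 → b1 → b2 → b3 → b4 → c4 → c3.
The bound of 5 isn't tight here; checking systematically, no route of length 5 through 6 satisfies every constraint, so 7 is the minimum.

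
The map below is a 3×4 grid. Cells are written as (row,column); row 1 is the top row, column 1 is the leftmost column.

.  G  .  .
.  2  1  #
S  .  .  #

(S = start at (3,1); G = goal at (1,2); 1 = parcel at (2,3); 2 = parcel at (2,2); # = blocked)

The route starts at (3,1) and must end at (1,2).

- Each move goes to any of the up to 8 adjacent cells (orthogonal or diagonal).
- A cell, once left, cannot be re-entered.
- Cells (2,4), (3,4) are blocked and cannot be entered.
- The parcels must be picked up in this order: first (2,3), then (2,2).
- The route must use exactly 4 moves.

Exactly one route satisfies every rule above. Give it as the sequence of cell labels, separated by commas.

The waypoints must appear in the order (2,3), (2,2), with no cell reused.
Route from (3,1): right 1 to (3,2), up-right 1 to (2,3), left 1 to (2,2), up 1 to (1,2) — 4 moves in all.
Check: order respected (1 at step 2, 2 at step 3); 4 moves as required.

(3,1), (3,2), (2,3), (2,2), (1,2)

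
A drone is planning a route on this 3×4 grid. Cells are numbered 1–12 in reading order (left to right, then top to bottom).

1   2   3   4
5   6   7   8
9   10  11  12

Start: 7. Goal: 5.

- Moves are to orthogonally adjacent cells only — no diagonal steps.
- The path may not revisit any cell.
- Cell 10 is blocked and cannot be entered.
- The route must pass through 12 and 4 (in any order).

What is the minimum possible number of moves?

8

Any route passes through 12 and 4 in some order between 7 and 5. Summing Manhattan distances along each leg and taking the cheapest ordering (7 → 4 → 12 → 5) gives a lower bound of 2 + 2 + 4 = 8 moves.
A route of 8 moves achieves this: 7 → 11 → 12 → 8 → 4 → 3 → 2 → 6 → 5.
Since 8 matches the lower bound, it is optimal.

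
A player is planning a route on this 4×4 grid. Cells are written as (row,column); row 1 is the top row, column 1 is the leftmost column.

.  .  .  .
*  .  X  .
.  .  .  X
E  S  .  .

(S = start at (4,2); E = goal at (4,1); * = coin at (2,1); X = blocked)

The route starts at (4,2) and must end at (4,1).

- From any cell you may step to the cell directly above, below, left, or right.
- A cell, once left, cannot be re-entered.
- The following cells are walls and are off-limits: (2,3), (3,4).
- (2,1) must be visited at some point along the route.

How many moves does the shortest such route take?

5

Any route passes through (2,1) somewhere between (4,2) and (4,1). Summing Manhattan distances along the two legs ((4,2) → (2,1) → (4,1)) gives a lower bound of 3 + 2 = 5 moves.
A route of 5 moves achieves this: (4,2) → (3,2) → (2,2) → (2,1) → (3,1) → (4,1).
Since 5 matches the lower bound, it is optimal.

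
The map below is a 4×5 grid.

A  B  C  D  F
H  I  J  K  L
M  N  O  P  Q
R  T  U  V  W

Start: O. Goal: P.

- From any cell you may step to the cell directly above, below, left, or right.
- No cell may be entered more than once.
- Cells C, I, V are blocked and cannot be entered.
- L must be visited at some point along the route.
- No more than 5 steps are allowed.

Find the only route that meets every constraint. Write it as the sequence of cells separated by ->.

Any route must reach L and still end at P within 5 moves, so the order of the required stops is forced.
Route from O: up 1 to J, right 2 to L, down 1 to Q, left 1 to P — 5 moves in all.
Check: all required cells visited; 5 ≤ 5 moves.

O -> J -> K -> L -> Q -> P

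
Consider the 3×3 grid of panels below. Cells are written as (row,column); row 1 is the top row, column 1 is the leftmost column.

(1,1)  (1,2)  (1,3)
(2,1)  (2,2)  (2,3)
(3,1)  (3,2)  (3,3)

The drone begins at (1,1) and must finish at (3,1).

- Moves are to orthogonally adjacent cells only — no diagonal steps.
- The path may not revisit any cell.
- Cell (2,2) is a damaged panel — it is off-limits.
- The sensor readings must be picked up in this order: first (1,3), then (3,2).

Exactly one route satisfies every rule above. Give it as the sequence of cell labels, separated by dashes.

The waypoints must appear in the order (1,3), (3,2), with no cell reused.
Route from (1,1): 2× right (reaching (1,3)), 2× down (reaching (3,3)), 2× left (reaching (3,1)) — 6 moves in all.
Check: order respected ((1,3) at step 2, (3,2) at step 5).

(1,1) - (1,2) - (1,3) - (2,3) - (3,3) - (3,2) - (3,1)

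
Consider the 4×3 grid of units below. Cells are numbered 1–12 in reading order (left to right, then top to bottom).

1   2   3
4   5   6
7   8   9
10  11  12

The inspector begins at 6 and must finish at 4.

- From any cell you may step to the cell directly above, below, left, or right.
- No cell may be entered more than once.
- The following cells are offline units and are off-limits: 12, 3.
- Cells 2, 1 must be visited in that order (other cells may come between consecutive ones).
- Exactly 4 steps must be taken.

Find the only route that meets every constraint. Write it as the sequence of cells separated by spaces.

The waypoints must appear in the order 2, 1, with no cell reused.
Route from 6: left 1 to 5, up 1 to 2, left 1 to 1, down 1 to 4 — 4 moves in all.
Check: order respected (2 at step 2, 1 at step 3); 4 moves as required.

6 5 2 1 4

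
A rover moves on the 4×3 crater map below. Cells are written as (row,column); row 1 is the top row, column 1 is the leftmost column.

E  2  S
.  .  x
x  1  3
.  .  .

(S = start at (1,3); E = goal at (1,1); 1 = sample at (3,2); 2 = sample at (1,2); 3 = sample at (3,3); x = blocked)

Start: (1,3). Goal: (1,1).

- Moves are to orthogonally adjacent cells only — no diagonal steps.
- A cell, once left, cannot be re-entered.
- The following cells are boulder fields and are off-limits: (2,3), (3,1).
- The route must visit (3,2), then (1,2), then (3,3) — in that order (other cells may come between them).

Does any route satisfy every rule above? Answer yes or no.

Even ignoring the required order, no revisit-free route from (1,3) to (1,1) manages to pass through all of (3,2), (1,2), and (3,3): branching out from (1,3), every path either misses one of them or, having collected them, can no longer reach (1,1) without re-entering a cell.

no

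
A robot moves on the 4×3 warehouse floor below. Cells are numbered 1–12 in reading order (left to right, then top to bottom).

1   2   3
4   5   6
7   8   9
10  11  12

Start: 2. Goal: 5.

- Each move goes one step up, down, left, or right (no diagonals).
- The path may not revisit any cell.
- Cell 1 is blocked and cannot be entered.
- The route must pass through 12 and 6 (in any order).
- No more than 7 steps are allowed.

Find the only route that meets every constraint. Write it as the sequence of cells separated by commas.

The 7-move cap with required stops at 12, 6 leaves no slack for detours.
Route from 2: right to 3, 3× down (reaching 12), left to 11, 2× up (reaching 5) — 7 moves in all.
Check: all required cells visited; 7 ≤ 7 moves.

2, 3, 6, 9, 12, 11, 8, 5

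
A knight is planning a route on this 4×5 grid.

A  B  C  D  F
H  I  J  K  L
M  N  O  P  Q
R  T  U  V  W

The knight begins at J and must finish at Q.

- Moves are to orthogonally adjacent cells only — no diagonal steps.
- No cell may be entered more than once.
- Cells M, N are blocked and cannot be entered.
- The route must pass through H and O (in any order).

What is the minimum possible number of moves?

13

Any route passes through H and O in some order between J and Q. Summing Manhattan distances along each leg and taking the cheapest ordering (J → H → O → Q) gives a lower bound of 2 + 3 + 2 = 7 moves.
The shortest route satisfying every rule uses 13 moves: J → I → H → A → B → C → D → K → P → O → U → V → W → Q.
The no-revisit rule (legs can't share cells) pushes the minimum above the 7-move bound; an exhaustive check rules out every length from 7 to 12 (on a 4-connected grid the length of any start-to-goal walk has the same parity as the Manhattan bound, so only lengths 7, 9, 11, … need checking), leaving 13 as the minimum.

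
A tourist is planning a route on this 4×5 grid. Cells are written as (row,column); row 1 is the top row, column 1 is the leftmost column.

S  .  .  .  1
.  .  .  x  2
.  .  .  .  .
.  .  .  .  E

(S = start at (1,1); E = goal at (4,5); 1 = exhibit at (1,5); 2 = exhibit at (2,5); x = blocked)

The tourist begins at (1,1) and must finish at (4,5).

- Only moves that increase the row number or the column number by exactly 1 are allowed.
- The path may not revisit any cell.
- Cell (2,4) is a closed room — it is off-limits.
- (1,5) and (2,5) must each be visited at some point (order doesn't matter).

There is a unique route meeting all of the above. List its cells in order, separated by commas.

Moves only go right or down, so the column and row indices never decrease.
Route from (1,1): right 4 to (1,5), down 3 to (4,5) — 7 moves in all.
Check: all required cells visited.

(1,1), (1,2), (1,3), (1,4), (1,5), (2,5), (3,5), (4,5)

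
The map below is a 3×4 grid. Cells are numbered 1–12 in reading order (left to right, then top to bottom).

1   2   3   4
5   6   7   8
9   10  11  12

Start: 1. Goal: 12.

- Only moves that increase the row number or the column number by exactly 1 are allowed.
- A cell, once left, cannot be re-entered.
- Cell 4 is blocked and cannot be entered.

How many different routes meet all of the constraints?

9

A right/down-only route from 1 to 12 makes exactly 2 down-moves and 3 right-moves in some order.
With no other constraints that would be C(5,2) = 10 routes.
Subtract routes through each blocked cell (inclusion–exclusion for overlaps): − through 4: 1 → 9.
That gives 9 routes.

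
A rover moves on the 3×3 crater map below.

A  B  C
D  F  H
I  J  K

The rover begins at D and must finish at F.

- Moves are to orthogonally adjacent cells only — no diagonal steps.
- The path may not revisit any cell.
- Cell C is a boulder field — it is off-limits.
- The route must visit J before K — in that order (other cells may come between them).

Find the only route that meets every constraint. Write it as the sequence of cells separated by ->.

The waypoints must appear in the order J, K, with no cell reused.
Route from D: down 1 to I, right 2 to K, up 1 to H, left 1 to F — 5 moves in all.
Check: order respected (J at step 2, K at step 3).

D -> I -> J -> K -> H -> F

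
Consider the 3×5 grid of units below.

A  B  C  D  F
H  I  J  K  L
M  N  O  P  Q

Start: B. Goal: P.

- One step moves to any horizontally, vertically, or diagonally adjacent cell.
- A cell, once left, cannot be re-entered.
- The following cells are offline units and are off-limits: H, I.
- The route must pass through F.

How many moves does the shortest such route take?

Any route passes through F somewhere between B and P. Summing Chebyshev distances along the two legs (B → F → P) gives a lower bound of 3 + 2 = 5 moves.
A route of 5 moves achieves this: B → C → D → F → K → P.
Since 5 matches the lower bound, it is optimal.

5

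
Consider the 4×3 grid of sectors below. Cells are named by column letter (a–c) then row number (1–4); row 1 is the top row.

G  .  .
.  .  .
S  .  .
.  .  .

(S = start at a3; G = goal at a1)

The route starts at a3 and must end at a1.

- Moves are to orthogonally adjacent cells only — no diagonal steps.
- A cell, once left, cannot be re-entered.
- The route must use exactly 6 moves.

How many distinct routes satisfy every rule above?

Need simple routes of exactly 6 moves from a3 to a1 (Manhattan distance 2, so 2 moves are spent on a detour and 2 undoing it).
Enumerating: a3 a2 b2 c2 c1 b1 a1 | a3 a4 b4 b3 b2 b1 a1 | a3 a4 b4 b3 b2 a2 a1 | a3 b3 b2 c2 c1 b1 a1 | a3 b3 c3 c2 c1 b1 a1 | a3 b3 c3 c2 b2 b1 a1 | a3 b3 c3 c2 b2 a2 a1.
That gives 7 routes.

7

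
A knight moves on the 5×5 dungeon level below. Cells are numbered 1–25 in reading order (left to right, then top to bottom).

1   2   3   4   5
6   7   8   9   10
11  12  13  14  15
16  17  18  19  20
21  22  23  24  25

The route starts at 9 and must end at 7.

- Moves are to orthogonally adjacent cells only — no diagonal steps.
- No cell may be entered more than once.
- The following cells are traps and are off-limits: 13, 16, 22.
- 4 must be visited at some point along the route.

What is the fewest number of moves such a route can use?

Any route passes through 4 somewhere between 9 and 7. Summing Manhattan distances along the two legs (9 → 4 → 7) gives a lower bound of 1 + 3 = 4 moves.
A route of 4 moves achieves this: 9 → 4 → 3 → 8 → 7.
Since 4 matches the lower bound, it is optimal.

4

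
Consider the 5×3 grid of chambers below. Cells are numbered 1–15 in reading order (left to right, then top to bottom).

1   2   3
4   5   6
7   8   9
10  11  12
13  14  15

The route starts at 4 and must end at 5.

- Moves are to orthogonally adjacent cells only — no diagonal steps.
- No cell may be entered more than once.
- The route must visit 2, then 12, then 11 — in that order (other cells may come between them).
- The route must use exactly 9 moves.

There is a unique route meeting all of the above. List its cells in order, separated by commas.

The waypoints must appear in the order 2, 12, 11, with no cell reused.
Route from 4: up 1 to 1, right 2 to 3, down 3 to 12, left 1 to 11, up 2 to 5 — 9 moves in all.
Check: order respected (2 at step 2, 12 at step 6, 11 at step 7); 9 moves as required.

4, 1, 2, 3, 6, 9, 12, 11, 8, 5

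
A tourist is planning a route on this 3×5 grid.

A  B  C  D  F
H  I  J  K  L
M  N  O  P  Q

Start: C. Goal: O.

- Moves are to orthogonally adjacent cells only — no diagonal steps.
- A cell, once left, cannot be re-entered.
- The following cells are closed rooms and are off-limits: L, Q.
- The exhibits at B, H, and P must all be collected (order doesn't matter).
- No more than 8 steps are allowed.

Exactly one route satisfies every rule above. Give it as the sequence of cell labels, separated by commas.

The 8-move cap with required stops at B, H, P leaves no slack for detours.
Route from C: 2× left (reaching A), down to H, 3× right (reaching K), down to P, left to O — 8 moves in all.
Check: all required cells visited; 8 ≤ 8 moves.

C, B, A, H, I, J, K, P, O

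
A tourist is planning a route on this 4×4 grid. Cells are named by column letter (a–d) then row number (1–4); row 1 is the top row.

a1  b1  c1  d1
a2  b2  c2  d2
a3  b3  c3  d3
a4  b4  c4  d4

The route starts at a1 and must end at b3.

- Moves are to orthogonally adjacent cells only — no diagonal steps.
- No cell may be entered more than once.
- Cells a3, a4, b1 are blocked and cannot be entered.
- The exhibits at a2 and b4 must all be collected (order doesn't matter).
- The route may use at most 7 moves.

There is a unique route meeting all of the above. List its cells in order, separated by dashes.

Any route must reach a2 and b4 and still end at b3 within 7 moves, so the order of the required stops is forced.
Route from a1: down to a2, 2× right (reaching c2), 2× down (reaching c4), left to b4, up to b3 — 7 moves in all.
Check: all required cells visited; 7 ≤ 7 moves.

a1 - a2 - b2 - c2 - c3 - c4 - b4 - b3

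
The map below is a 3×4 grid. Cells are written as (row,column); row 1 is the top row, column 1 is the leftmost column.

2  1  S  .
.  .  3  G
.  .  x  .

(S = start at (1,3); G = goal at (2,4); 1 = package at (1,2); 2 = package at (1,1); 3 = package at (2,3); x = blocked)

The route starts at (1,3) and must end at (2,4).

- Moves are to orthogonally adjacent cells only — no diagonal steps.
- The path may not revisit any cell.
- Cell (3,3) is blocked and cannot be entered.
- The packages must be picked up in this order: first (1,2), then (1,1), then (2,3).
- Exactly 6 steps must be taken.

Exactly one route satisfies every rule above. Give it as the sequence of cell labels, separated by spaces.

(1,3) (1,2) (1,1) (2,1) (2,2) (2,3) (2,4)

The waypoints must appear in the order (1,2), (1,1), (2,3), with no cell reused.
Route from (1,3): left 2 to (1,1), down 1 to (2,1), right 3 to (2,4) — 6 moves in all.
Check: order respected (1 at step 1, 2 at step 2, 3 at step 5); 6 moves as required.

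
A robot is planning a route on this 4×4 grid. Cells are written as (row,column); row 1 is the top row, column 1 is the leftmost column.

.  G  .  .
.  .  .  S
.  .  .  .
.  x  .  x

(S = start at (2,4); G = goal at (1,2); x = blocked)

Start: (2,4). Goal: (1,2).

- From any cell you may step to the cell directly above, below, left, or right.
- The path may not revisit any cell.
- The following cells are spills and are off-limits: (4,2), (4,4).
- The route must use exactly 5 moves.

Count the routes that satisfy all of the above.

Need simple routes of exactly 5 moves from (2,4) to (1,2) (Manhattan distance 3, so 1 moves are spent on a detour and 1 undoing it).
Enumerating: (2,4) (1,4) (1,3) (2,3) (2,2) (1,2) | (2,4) (3,4) (3,3) (2,3) (1,3) (1,2) | (2,4) (3,4) (3,3) (2,3) (2,2) (1,2) | (2,4) (3,4) (3,3) (3,2) (2,2) (1,2) | (2,4) (2,3) (3,3) (3,2) (2,2) (1,2) | (2,4) (2,3) (2,2) (2,1) (1,1) (1,2).
That gives 6 routes.

6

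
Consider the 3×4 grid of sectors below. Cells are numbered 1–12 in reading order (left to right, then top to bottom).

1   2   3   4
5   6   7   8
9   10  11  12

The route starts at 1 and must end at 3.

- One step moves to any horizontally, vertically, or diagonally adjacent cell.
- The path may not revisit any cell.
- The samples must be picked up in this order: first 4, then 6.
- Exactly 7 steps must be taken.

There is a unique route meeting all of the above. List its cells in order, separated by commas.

1, 2, 7, 4, 8, 11, 6, 3

The waypoints must appear in the order 4, 6, with no cell reused.
Route from 1: right 1 to 2, down-right 1 to 7, up-right 1 to 4, down 1 to 8, down-left 1 to 11, up-left 1 to 6, up-right 1 to 3 — 7 moves in all.
Check: order respected (4 at step 3, 6 at step 6); 7 moves as required.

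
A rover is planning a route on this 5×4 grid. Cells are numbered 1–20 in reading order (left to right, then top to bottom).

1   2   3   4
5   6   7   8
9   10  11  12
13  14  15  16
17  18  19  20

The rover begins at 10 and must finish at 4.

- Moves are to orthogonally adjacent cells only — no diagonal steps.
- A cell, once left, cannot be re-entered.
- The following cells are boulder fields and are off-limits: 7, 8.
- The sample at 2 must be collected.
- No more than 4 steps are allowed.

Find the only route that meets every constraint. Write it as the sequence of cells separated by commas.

10, 6, 2, 3, 4

The 4-move cap with required stops at 2 leaves no slack for detours.
Route from 10: 2× up (reaching 2), 2× right (reaching 4) — 4 moves in all.
Check: all required cells visited; 4 ≤ 4 moves.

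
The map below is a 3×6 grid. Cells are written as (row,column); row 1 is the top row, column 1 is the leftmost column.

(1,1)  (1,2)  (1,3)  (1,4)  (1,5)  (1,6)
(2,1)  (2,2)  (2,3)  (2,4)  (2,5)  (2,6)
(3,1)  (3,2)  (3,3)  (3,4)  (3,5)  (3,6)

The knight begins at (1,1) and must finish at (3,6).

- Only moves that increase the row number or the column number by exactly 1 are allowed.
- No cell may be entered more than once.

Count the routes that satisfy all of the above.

21

A right/down-only route from (1,1) to (3,6) makes exactly 2 down-moves and 5 right-moves in some order.
With no other constraints that would be C(7,2) = 21 routes.
That gives 21 routes.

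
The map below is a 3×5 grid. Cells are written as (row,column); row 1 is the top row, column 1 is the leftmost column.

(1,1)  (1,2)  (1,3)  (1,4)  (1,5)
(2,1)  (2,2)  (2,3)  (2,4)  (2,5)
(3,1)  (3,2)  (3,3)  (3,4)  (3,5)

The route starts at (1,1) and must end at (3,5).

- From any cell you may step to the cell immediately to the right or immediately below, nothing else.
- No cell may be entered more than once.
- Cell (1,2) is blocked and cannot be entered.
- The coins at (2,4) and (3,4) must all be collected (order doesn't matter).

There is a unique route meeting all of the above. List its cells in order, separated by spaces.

Moves only go right or down, so the column and row indices never decrease.
Route from (1,1): down 1 to (2,1), right 3 to (2,4), down 1 to (3,4), right 1 to (3,5) — 6 moves in all.
Check: all required cells visited.

(1,1) (2,1) (2,2) (2,3) (2,4) (3,4) (3,5)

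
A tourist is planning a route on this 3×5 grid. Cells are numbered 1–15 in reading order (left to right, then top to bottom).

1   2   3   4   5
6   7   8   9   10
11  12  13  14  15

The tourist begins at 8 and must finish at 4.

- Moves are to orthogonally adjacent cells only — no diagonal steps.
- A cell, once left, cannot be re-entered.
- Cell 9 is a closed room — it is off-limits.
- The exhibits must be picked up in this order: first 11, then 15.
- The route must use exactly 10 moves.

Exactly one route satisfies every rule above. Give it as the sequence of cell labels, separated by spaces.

The waypoints must appear in the order 11, 15, with no cell reused.
Route from 8: left 2 to 6, down 1 to 11, right 4 to 15, up 2 to 5, left 1 to 4 — 10 moves in all.
Check: order respected (11 at step 3, 15 at step 7); 10 moves as required.

8 7 6 11 12 13 14 15 10 5 4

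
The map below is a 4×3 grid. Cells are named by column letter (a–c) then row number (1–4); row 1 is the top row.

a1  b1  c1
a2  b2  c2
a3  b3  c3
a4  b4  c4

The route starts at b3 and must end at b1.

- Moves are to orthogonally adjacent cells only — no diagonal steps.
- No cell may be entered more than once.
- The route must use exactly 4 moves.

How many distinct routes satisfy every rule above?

Need simple routes of exactly 4 moves from b3 to b1 (Manhattan distance 2, so 1 moves are spent on a detour and 1 undoing it).
Enumerating: b3 b2 a2 a1 b1 | b3 b2 c2 c1 b1 | b3 a3 a2 a1 b1 | b3 a3 a2 b2 b1 | b3 c3 c2 c1 b1 | b3 c3 c2 b2 b1.
That gives 6 routes.

6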